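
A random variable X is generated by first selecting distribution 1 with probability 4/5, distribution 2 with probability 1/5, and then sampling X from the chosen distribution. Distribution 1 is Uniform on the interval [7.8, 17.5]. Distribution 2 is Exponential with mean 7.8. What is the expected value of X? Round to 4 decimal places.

Component means — 1: 12.65; 2: 7.8.
E[X] = 0.8·12.65 + 0.2·7.8 = 11.68.

11.6800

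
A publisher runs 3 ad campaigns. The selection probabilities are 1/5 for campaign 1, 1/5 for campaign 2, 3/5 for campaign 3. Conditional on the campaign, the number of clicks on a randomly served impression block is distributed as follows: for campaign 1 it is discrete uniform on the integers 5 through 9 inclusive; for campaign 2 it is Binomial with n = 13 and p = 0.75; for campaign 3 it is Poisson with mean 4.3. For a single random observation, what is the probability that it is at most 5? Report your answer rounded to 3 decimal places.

Conditional on each campaign, P(X ≤ 5): 1: 0.2; 2: 0.00564933; 3: 0.736663.
By total probability, P(X ≤ 5) = 0.2·0.2 + 0.2·0.00564933 + 0.6·0.736663 = 0.483127.

0.483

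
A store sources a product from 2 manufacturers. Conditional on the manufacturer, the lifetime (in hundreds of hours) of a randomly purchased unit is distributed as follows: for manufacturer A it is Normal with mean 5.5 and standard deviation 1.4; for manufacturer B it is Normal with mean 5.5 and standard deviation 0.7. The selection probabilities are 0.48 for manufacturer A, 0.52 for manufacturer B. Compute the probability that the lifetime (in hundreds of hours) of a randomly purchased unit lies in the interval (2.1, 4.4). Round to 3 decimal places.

Conditional on each manufacturer, P(2.1 < X < 4.4): A: 0.208438; B: 0.058041.
By total probability, P(2.1 < X < 4.4) = 0.48·0.208438 + 0.52·0.058041 = 0.130232.

0.130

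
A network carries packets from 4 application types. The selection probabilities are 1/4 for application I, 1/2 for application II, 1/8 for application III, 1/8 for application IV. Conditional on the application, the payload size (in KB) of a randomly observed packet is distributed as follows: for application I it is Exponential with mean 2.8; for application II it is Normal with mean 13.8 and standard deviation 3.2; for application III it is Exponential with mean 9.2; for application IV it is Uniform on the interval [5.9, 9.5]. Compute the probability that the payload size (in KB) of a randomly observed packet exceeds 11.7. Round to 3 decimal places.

0.411

Conditional on each application, P(X > 11.7): I: 0.0153204; II: 0.744168; III: 0.280344; IV: 0.
By total probability, P(X > 11.7) = 0.25·0.0153204 + 0.5·0.744168 + 0.125·0.280344 + 0.125·0 = 0.410957.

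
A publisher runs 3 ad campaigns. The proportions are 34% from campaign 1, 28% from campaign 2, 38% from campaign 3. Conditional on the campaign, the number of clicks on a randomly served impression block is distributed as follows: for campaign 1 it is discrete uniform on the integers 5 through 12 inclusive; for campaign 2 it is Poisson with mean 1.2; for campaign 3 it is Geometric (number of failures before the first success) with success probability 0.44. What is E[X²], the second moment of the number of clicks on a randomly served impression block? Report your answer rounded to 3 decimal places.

For each component E[X²] = Var + (mean)², giving 1: 77.5; 2: 2.64; 3: 4.5124.
Overall E[X²] = 0.34·77.5 + 0.28·2.64 + 0.38·4.5124 = 28.8039.

28.804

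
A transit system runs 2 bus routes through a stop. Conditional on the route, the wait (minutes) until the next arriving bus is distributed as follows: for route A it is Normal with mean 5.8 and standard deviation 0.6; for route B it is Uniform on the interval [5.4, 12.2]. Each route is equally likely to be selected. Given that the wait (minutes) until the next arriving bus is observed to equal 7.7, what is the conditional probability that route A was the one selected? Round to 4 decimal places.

Likelihoods f(7.7 | ·): A: 0.00441829; B: 0.147059.
Posterior ∝ prior × likelihood. Numerator for A: 0.5·0.00441829 = 0.00220915.
Normalizing constant: 0.5·0.00441829 + 0.5·0.147059 = 0.0757386.
P(A | observation) = 0.00220915 / 0.0757386 = 0.0291681.

0.0292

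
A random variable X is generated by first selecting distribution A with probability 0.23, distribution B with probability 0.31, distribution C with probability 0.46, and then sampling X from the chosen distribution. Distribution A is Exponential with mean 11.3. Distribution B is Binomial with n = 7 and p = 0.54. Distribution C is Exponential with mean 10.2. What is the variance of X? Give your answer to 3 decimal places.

87.804

Per component, A: μ=11.3, E[X²]=255.38; B: μ=3.78, E[X²]=16.0272; C: μ=10.2, E[X²]=208.08.
E[X] = 0.23·11.3 + 0.31·3.78 + 0.46·10.2 = 8.4628.
E[X²] = 0.23·255.38 + 0.31·16.0272 + 0.46·208.08 = 159.423.
Var(X) = E[X²] − (E[X])² = 159.423 − 71.619 = 87.8036.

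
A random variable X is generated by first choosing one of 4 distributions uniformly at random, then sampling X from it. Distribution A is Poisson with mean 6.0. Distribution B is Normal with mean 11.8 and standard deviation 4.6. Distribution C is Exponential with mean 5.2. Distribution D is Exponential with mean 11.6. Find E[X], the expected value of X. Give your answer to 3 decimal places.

8.650

Component means — A: 6; B: 11.8; C: 5.2; D: 11.6.
E[X] = 0.25·6 + 0.25·11.8 + 0.25·5.2 + 0.25·11.6 = 8.65.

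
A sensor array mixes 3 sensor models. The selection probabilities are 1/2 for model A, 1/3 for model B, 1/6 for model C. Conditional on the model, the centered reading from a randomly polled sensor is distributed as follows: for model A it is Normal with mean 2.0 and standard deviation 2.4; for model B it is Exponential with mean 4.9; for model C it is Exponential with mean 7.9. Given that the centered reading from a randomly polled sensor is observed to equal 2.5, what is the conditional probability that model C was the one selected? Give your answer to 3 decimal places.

0.112

Likelihoods f(2.5 | ·): A: 0.162657; B: 0.122525; C: 0.092244.
Posterior ∝ prior × likelihood. Numerator for C: 0.166667·0.092244 = 0.015374.
Normalizing constant: 0.5·0.162657 + 0.333333·0.122525 + 0.166667·0.092244 = 0.137544.
P(C | observation) = 0.015374 / 0.137544 = 0.111775.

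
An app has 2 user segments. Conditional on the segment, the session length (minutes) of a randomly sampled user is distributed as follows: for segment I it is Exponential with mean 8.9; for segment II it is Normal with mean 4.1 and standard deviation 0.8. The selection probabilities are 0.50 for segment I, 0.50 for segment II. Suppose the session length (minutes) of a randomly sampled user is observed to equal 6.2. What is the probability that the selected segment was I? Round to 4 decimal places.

Likelihoods f(6.2 | ·): I: 0.0559845; II: 0.0159052.
Posterior ∝ prior × likelihood. Numerator for I: 0.5·0.0559845 = 0.0279922.
Normalizing constant: 0.5·0.0559845 + 0.5·0.0159052 = 0.0359449.
P(I | observation) = 0.0279922 / 0.0359449 = 0.778755.

0.7788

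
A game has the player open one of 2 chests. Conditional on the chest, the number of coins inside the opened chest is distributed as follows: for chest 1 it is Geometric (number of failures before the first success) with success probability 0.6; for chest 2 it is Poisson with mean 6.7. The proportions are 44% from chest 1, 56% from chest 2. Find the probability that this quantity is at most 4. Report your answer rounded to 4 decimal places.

Conditional on each chest, P(X ≤ 4): 1: 0.98976; 2: 0.202159.
By total probability, P(X ≤ 4) = 0.44·0.98976 + 0.56·0.202159 = 0.548703.

0.5487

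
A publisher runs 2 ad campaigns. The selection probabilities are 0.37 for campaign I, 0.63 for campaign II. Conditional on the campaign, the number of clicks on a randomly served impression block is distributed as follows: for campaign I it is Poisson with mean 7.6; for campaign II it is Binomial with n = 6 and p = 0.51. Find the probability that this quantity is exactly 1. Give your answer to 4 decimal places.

Conditional on each campaign, P(X = 1): I: 0.00380343; II: 0.0864374.
By total probability, P(X = 1) = 0.37·0.00380343 + 0.63·0.0864374 = 0.0558628.

0.0559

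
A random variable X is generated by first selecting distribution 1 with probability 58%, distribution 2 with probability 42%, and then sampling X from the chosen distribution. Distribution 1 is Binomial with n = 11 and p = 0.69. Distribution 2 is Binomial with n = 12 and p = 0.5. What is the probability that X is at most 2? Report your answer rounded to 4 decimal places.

0.0085

Conditional on each component, P(X ≤ 2): 1: 0.000757085; 2: 0.0192871.
By total probability, P(X ≤ 2) = 0.58·0.000757085 + 0.42·0.0192871 = 0.0085397.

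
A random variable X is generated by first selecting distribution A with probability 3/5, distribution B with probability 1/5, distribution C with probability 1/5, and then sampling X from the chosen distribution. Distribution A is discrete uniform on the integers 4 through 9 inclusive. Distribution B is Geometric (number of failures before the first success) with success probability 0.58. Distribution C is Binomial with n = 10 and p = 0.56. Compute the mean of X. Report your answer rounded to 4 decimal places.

Component means — A: 6.5; B: 0.724138; C: 5.6.
E[X] = 0.6·6.5 + 0.2·0.724138 + 0.2·5.6 = 5.16483.

5.1648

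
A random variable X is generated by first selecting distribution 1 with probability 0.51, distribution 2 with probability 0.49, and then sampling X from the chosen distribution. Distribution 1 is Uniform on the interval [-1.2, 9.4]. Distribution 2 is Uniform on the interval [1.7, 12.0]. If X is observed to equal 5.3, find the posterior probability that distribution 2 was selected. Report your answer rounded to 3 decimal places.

Likelihoods f(5.3 | ·): 1: 0.0943396; 2: 0.0970874.
Posterior ∝ prior × likelihood. Numerator for 2: 0.49·0.0970874 = 0.0475728.
Normalizing constant: 0.51·0.0943396 + 0.49·0.0970874 = 0.095686.
P(2 | observation) = 0.0475728 / 0.095686 = 0.497176.

0.497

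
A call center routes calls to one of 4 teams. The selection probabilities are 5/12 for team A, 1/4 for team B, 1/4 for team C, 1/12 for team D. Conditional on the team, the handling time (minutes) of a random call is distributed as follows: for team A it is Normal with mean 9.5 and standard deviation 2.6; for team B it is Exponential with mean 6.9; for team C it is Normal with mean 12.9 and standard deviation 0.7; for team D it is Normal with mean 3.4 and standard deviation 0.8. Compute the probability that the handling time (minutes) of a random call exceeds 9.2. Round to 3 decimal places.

Conditional on each team, P(X > 9.2): A: 0.54593; B: 0.263597; C: 1; D: 2.08389e-13.
By total probability, P(X > 9.2) = 0.416667·0.54593 + 0.25·0.263597 + 0.25·1 + 0.0833333·2.08389e-13 = 0.54337.

0.543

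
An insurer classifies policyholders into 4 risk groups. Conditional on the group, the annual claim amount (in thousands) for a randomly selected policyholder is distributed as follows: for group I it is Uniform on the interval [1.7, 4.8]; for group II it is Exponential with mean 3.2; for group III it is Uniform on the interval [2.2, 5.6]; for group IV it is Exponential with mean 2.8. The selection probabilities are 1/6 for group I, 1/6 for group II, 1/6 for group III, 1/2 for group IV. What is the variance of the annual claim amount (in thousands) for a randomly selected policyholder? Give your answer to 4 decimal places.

6.0772

Per component, I: μ=3.25, E[X²]=11.3633; II: μ=3.2, E[X²]=20.48; III: μ=3.9, E[X²]=16.1733; IV: μ=2.8, E[X²]=15.68.
E[X] = 0.166667·3.25 + 0.166667·3.2 + 0.166667·3.9 + 0.5·2.8 = 3.125.
E[X²] = 0.166667·11.3633 + 0.166667·20.48 + 0.166667·16.1733 + 0.5·15.68 = 15.8428.
Var(X) = E[X²] − (E[X])² = 15.8428 − 9.76562 = 6.07715.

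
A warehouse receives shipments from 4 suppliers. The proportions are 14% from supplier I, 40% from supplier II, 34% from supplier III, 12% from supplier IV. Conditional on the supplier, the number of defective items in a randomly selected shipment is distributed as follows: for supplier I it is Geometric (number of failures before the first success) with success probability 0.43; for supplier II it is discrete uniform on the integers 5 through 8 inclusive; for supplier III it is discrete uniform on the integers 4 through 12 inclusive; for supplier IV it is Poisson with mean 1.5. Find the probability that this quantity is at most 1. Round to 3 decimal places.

Conditional on each supplier, P(X ≤ 1): I: 0.6751; II: 0; III: 0; IV: 0.557825.
By total probability, P(X ≤ 1) = 0.14·0.6751 + 0.4·0 + 0.34·0 + 0.12·0.557825 = 0.161453.

0.161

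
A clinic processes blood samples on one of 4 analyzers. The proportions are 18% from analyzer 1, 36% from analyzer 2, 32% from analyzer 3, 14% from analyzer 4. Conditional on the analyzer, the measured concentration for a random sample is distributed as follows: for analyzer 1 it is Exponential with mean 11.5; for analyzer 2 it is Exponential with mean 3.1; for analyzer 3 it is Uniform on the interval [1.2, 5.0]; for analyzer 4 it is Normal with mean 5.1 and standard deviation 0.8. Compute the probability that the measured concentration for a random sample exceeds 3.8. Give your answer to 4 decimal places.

0.4688

Conditional on each analyzer, P(X > 3.8): 1: 0.718611; 2: 0.293521; 3: 0.315789; 4: 0.947919.
By total probability, P(X > 3.8) = 0.18·0.718611 + 0.36·0.293521 + 0.32·0.315789 + 0.14·0.947919 = 0.468779.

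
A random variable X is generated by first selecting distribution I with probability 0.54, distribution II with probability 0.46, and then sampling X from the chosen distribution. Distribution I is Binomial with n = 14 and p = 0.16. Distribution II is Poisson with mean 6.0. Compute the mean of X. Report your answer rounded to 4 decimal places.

Component means — I: 2.24; II: 6.
E[X] = 0.54·2.24 + 0.46·6 = 3.9696.

3.9696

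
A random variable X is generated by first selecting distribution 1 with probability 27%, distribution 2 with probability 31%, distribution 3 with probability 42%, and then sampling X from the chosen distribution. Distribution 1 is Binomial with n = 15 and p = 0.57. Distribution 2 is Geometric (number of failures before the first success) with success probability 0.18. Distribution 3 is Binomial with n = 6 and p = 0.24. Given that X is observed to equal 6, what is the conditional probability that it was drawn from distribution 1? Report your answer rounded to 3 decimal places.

0.577

Likelihoods P(X=6 | ·): 1: 0.0862719; 2: 0.0547212; 3: 0.000191103.
Posterior ∝ prior × likelihood. Numerator for 1: 0.27·0.0862719 = 0.0232934.
Normalizing constant: 0.27·0.0862719 + 0.31·0.0547212 + 0.42·0.000191103 = 0.0403372.
P(1 | observation) = 0.0232934 / 0.0403372 = 0.577467.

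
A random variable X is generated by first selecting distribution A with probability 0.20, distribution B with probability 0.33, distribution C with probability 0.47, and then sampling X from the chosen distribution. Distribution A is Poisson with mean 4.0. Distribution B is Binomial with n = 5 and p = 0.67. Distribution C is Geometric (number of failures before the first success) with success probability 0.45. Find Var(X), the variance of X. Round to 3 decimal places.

3.897

Per component, A: μ=4, E[X²]=20; B: μ=3.35, E[X²]=12.328; C: μ=1.22222, E[X²]=4.20988.
E[X] = 0.2·4 + 0.33·3.35 + 0.47·1.22222 = 2.47994.
E[X²] = 0.2·20 + 0.33·12.328 + 0.47·4.20988 = 10.0469.
Var(X) = E[X²] − (E[X])² = 10.0469 − 6.15012 = 3.89676.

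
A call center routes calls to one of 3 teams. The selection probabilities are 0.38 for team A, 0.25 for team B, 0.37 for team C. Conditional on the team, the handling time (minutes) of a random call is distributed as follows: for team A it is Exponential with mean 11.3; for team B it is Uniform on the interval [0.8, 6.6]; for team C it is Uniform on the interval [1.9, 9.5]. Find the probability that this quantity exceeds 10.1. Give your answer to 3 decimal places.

Conditional on each team, P(X > 10.1): A: 0.409096; B: 0; C: 0.
By total probability, P(X > 10.1) = 0.38·0.409096 + 0.25·0 + 0.37·0 = 0.155456.

0.155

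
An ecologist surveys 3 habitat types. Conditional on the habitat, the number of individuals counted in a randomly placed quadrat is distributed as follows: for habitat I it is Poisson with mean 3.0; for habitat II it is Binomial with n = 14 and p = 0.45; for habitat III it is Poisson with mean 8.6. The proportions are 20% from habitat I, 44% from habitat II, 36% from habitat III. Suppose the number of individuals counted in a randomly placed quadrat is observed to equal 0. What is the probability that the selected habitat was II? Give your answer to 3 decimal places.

0.010

Likelihoods P(X=0 | ·): I: 0.0497871; II: 0.000231781; III: 0.000184106.
Posterior ∝ prior × likelihood. Numerator for II: 0.44·0.000231781 = 0.000101984.
Normalizing constant: 0.2·0.0497871 + 0.44·0.000231781 + 0.36·0.000184106 = 0.0101257.
P(II | observation) = 0.000101984 / 0.0101257 = 0.0100718.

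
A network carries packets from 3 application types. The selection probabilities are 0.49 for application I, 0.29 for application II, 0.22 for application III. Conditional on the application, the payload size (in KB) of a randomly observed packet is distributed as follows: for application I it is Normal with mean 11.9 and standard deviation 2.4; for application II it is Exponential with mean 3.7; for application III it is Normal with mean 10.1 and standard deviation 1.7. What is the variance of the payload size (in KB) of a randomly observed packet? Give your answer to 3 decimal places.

Per component, I: μ=11.9, E[X²]=147.37; II: μ=3.7, E[X²]=27.38; III: μ=10.1, E[X²]=104.9.
E[X] = 0.49·11.9 + 0.29·3.7 + 0.22·10.1 = 9.126.
E[X²] = 0.49·147.37 + 0.29·27.38 + 0.22·104.9 = 103.229.
Var(X) = E[X²] − (E[X])² = 103.229 − 83.2839 = 19.9456.

19.946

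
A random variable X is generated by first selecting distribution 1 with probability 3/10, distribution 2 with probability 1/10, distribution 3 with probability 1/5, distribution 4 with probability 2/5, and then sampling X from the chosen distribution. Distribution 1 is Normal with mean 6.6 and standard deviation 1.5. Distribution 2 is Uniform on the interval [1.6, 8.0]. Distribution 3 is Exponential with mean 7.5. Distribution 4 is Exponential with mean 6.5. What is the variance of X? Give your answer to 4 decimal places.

Per component, 1: μ=6.6, E[X²]=45.81; 2: μ=4.8, E[X²]=26.4533; 3: μ=7.5, E[X²]=112.5; 4: μ=6.5, E[X²]=84.5.
E[X] = 0.3·6.6 + 0.1·4.8 + 0.2·7.5 + 0.4·6.5 = 6.56.
E[X²] = 0.3·45.81 + 0.1·26.4533 + 0.2·112.5 + 0.4·84.5 = 72.6883.
Var(X) = E[X²] − (E[X])² = 72.6883 − 43.0336 = 29.6547.

29.6547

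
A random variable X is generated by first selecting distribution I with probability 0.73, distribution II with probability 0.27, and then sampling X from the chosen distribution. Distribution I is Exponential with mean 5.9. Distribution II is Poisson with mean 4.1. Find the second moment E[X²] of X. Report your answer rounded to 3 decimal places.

56.468

For each component E[X²] = Var + (mean)², giving I: 69.62; II: 20.91.
Overall E[X²] = 0.73·69.62 + 0.27·20.91 = 56.4683.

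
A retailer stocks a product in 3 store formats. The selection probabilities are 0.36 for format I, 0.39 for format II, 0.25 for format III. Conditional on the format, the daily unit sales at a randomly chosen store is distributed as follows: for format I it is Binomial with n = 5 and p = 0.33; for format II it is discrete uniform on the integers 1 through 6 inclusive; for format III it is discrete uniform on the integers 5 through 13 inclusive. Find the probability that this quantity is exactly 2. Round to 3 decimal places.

0.183

Conditional on each format, P(X = 2): I: 0.327531; II: 0.166667; III: 0.
By total probability, P(X = 2) = 0.36·0.327531 + 0.39·0.166667 + 0.25·0 = 0.182911.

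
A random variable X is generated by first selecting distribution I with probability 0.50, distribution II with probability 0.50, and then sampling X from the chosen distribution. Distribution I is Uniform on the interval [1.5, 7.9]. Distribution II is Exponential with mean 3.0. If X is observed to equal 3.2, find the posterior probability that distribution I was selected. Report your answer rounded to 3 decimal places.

Likelihoods f(3.2 | ·): I: 0.15625; II: 0.114718.
Posterior ∝ prior × likelihood. Numerator for I: 0.5·0.15625 = 0.078125.
Normalizing constant: 0.5·0.15625 + 0.5·0.114718 = 0.135484.
P(I | observation) = 0.078125 / 0.135484 = 0.576637.

0.577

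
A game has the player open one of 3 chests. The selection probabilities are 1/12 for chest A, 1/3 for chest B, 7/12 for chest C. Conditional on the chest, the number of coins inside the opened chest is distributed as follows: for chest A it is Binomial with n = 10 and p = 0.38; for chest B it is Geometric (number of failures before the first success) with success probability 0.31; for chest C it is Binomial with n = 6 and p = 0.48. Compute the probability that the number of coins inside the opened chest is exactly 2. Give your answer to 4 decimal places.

0.2084

Conditional on each chest, P(X = 2): A: 0.141877; B: 0.147591; C: 0.252689.
By total probability, P(X = 2) = 0.0833333·0.141877 + 0.333333·0.147591 + 0.583333·0.252689 = 0.208422.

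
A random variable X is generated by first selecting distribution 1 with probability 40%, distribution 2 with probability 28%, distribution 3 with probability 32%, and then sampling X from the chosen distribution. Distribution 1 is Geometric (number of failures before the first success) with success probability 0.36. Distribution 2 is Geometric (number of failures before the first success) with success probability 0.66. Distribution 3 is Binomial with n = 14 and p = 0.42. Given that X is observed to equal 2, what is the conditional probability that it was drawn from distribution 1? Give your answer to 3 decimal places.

Likelihoods P(X=2 | ·): 1: 0.147456; 2: 0.076296; 3: 0.0232635.
Posterior ∝ prior × likelihood. Numerator for 1: 0.4·0.147456 = 0.0589824.
Normalizing constant: 0.4·0.147456 + 0.28·0.076296 + 0.32·0.0232635 = 0.0877896.
P(1 | observation) = 0.0589824 / 0.0877896 = 0.671861.

0.672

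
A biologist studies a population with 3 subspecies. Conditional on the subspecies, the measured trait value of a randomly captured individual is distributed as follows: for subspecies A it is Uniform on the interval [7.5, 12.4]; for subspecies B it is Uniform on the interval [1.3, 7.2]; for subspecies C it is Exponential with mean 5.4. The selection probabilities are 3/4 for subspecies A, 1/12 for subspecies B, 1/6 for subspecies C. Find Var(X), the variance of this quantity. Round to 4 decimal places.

Per component, A: μ=9.95, E[X²]=101.003; B: μ=4.25, E[X²]=20.9633; C: μ=5.4, E[X²]=58.32.
E[X] = 0.75·9.95 + 0.0833333·4.25 + 0.166667·5.4 = 8.71667.
E[X²] = 0.75·101.003 + 0.0833333·20.9633 + 0.166667·58.32 = 87.2194.
Var(X) = E[X²] − (E[X])² = 87.2194 − 75.9803 = 11.2392.

11.2392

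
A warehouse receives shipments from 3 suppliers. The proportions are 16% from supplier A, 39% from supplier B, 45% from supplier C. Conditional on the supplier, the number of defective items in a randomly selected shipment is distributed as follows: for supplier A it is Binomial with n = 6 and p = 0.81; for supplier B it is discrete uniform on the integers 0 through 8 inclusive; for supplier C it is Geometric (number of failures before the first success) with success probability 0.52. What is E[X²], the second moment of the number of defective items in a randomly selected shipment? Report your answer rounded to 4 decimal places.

For each component E[X²] = Var + (mean)², giving A: 24.543; B: 22.6667; C: 2.62722.
Overall E[X²] = 0.16·24.543 + 0.39·22.6667 + 0.45·2.62722 = 13.9491.

13.9491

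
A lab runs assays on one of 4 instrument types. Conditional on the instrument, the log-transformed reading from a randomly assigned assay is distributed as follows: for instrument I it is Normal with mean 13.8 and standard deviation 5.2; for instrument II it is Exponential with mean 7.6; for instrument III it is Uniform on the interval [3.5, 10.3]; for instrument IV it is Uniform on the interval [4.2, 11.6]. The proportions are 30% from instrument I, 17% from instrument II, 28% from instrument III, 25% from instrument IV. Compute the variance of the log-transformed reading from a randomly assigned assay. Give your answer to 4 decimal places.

28.8185

Per component, I: μ=13.8, E[X²]=217.48; II: μ=7.6, E[X²]=115.52; III: μ=6.9, E[X²]=51.4633; IV: μ=7.9, E[X²]=66.9733.
E[X] = 0.3·13.8 + 0.17·7.6 + 0.28·6.9 + 0.25·7.9 = 9.339.
E[X²] = 0.3·217.48 + 0.17·115.52 + 0.28·51.4633 + 0.25·66.9733 = 116.035.
Var(X) = E[X²] − (E[X])² = 116.035 − 87.2169 = 28.8185.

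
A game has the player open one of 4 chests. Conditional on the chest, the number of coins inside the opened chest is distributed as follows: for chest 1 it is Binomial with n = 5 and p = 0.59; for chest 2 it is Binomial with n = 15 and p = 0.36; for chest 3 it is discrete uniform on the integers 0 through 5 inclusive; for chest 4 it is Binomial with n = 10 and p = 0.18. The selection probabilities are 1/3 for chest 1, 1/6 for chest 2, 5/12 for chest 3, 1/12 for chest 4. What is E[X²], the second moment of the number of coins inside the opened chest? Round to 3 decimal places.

For each component E[X²] = Var + (mean)², giving 1: 9.912; 2: 32.616; 3: 9.16667; 4: 4.716.
Overall E[X²] = 0.333333·9.912 + 0.166667·32.616 + 0.416667·9.16667 + 0.0833333·4.716 = 12.9524.

12.952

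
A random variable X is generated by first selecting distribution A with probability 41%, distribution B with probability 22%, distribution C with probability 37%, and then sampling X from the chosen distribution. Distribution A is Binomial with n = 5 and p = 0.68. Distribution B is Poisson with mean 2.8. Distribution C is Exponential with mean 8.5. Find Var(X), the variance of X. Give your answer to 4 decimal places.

34.4175

Per component, A: μ=3.4, E[X²]=12.648; B: μ=2.8, E[X²]=10.64; C: μ=8.5, E[X²]=144.5.
E[X] = 0.41·3.4 + 0.22·2.8 + 0.37·8.5 = 5.155.
E[X²] = 0.41·12.648 + 0.22·10.64 + 0.37·144.5 = 60.9915.
Var(X) = E[X²] − (E[X])² = 60.9915 − 26.574 = 34.4175.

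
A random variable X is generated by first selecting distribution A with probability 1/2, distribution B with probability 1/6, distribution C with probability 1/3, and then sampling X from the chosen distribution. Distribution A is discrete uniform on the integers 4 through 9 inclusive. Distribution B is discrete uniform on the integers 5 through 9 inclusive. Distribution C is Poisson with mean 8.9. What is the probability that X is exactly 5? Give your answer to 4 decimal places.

0.1378

Conditional on each component, P(X = 5): A: 0.166667; B: 0.2; C: 0.063467.
By total probability, P(X = 5) = 0.5·0.166667 + 0.166667·0.2 + 0.333333·0.063467 = 0.137822.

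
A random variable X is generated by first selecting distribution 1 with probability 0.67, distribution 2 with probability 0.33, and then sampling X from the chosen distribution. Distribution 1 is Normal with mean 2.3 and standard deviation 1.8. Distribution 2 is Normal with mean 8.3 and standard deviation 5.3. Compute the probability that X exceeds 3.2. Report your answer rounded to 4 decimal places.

0.4813

Conditional on each component, P(X > 3.2): 1: 0.308538; 2: 0.832042.
By total probability, P(X > 3.2) = 0.67·0.308538 + 0.33·0.832042 = 0.481294.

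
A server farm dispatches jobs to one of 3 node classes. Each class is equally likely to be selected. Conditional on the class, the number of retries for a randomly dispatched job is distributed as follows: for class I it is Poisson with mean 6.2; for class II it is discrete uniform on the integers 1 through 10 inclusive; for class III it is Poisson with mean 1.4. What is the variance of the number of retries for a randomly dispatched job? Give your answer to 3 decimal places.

9.766

Per component, I: μ=6.2, E[X²]=44.64; II: μ=5.5, E[X²]=38.5; III: μ=1.4, E[X²]=3.36.
E[X] = 0.333333·6.2 + 0.333333·5.5 + 0.333333·1.4 = 4.36667.
E[X²] = 0.333333·44.64 + 0.333333·38.5 + 0.333333·3.36 = 28.8333.
Var(X) = E[X²] − (E[X])² = 28.8333 − 19.0678 = 9.76556.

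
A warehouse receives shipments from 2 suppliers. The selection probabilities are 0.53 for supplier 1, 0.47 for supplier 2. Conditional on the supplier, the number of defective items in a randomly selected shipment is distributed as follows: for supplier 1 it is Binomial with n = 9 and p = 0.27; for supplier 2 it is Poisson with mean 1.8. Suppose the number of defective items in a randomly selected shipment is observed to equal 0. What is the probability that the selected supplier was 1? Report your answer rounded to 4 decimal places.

Likelihoods P(X=0 | ·): 1: 0.0588716; 2: 0.165299.
Posterior ∝ prior × likelihood. Numerator for 1: 0.53·0.0588716 = 0.0312019.
Normalizing constant: 0.53·0.0588716 + 0.47·0.165299 = 0.108892.
P(1 | observation) = 0.0312019 / 0.108892 = 0.286539.

0.2865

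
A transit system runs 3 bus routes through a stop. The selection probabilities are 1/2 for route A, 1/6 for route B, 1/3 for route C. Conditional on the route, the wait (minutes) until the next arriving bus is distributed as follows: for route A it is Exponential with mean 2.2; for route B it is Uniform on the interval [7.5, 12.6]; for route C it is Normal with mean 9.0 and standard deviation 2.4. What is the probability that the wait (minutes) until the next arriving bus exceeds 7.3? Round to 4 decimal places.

0.4383

Conditional on each route, P(X > 7.3): A: 0.0362186; B: 1; C: 0.760631.
By total probability, P(X > 7.3) = 0.5·0.0362186 + 0.166667·1 + 0.333333·0.760631 = 0.43832.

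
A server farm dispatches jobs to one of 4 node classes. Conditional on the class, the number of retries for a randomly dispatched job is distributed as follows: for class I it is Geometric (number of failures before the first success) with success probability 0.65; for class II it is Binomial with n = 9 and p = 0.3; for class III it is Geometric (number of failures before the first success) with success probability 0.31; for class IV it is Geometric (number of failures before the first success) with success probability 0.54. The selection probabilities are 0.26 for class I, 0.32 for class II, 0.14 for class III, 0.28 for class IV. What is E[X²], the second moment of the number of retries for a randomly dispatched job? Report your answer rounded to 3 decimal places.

5.572

For each component E[X²] = Var + (mean)², giving I: 1.11834; II: 9.18; III: 12.1342; IV: 2.30316.
Overall E[X²] = 0.26·1.11834 + 0.32·9.18 + 0.14·12.1342 + 0.28·2.30316 = 5.57205.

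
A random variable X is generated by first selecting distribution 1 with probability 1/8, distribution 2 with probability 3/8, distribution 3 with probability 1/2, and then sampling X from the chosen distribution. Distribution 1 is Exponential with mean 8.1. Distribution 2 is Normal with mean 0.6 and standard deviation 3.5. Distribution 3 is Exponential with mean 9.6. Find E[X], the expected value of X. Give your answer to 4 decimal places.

Component means — 1: 8.1; 2: 0.6; 3: 9.6.
E[X] = 0.125·8.1 + 0.375·0.6 + 0.5·9.6 = 6.0375.

6.0375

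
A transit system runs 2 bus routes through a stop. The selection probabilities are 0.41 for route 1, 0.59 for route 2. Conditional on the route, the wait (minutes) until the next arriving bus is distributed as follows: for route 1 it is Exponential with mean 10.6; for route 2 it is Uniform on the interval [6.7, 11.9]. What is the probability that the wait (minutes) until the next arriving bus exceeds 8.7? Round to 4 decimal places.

0.5435

Conditional on each route, P(X > 8.7): 1: 0.440099; 2: 0.615385.
By total probability, P(X > 8.7) = 0.41·0.440099 + 0.59·0.615385 = 0.543518.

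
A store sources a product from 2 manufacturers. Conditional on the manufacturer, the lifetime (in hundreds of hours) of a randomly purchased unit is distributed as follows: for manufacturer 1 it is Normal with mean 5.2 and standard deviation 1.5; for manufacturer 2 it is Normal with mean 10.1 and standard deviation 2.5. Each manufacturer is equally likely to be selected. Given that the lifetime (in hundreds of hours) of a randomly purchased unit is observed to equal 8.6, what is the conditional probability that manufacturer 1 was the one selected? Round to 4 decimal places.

0.1326

Likelihoods f(8.6 | ·): 1: 0.0203781; 2: 0.13329.
Posterior ∝ prior × likelihood. Numerator for 1: 0.5·0.0203781 = 0.0101891.
Normalizing constant: 0.5·0.0203781 + 0.5·0.13329 = 0.076834.
P(1 | observation) = 0.0101891 / 0.076834 = 0.132611.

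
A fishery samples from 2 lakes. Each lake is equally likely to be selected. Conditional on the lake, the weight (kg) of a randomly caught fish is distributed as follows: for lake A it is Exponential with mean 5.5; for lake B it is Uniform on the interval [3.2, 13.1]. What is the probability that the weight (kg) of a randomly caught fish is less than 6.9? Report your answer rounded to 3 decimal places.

0.544

Conditional on each lake, P(X < 6.9): A: 0.714795; B: 0.373737.
By total probability, P(X < 6.9) = 0.5·0.714795 + 0.5·0.373737 = 0.544266.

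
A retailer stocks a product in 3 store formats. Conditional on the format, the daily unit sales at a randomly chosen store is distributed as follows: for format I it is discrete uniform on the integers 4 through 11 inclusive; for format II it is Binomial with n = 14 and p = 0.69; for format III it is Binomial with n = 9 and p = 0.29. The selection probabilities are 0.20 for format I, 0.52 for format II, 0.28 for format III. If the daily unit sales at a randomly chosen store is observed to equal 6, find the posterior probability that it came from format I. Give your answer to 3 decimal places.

0.563

Likelihoods P(X=6 | ·): I: 0.125; II: 0.0276403; III: 0.0178831.
Posterior ∝ prior × likelihood. Numerator for I: 0.2·0.125 = 0.025.
Normalizing constant: 0.2·0.125 + 0.52·0.0276403 + 0.28·0.0178831 = 0.0443802.
P(I | observation) = 0.025 / 0.0443802 = 0.563314.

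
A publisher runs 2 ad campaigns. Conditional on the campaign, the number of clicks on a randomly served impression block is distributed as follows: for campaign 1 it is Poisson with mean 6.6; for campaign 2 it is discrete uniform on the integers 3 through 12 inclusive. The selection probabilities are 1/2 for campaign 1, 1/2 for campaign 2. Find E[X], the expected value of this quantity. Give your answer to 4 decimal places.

Component means — 1: 6.6; 2: 7.5.
E[X] = 0.5·6.6 + 0.5·7.5 = 7.05.

7.0500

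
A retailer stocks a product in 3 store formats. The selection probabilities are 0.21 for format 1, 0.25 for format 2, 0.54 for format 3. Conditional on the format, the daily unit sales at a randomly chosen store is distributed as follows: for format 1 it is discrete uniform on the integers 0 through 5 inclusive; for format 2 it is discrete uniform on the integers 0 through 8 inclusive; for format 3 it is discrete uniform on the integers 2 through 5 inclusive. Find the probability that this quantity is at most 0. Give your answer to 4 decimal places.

Conditional on each format, P(X ≤ 0): 1: 0.166667; 2: 0.111111; 3: 0.
By total probability, P(X ≤ 0) = 0.21·0.166667 + 0.25·0.111111 + 0.54·0 = 0.0627778.

0.0628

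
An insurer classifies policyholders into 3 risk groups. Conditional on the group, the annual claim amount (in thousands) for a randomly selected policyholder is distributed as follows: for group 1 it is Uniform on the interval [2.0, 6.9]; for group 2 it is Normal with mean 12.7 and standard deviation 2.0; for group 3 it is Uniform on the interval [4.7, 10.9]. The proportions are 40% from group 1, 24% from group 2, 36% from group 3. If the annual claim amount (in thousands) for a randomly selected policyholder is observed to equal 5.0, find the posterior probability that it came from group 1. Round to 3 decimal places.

Likelihoods f(5.0 | ·): 1: 0.204082; 2: 0.000120563; 3: 0.16129.
Posterior ∝ prior × likelihood. Numerator for 1: 0.4·0.204082 = 0.0816327.
Normalizing constant: 0.4·0.204082 + 0.24·0.000120563 + 0.36·0.16129 = 0.139726.
P(1 | observation) = 0.0816327 / 0.139726 = 0.584233.

0.584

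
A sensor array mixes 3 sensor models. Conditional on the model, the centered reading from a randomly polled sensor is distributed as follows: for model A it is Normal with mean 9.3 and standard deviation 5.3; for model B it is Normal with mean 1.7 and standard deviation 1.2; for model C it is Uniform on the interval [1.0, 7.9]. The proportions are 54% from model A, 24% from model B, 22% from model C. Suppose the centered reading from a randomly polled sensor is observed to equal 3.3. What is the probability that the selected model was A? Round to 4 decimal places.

0.2487

Likelihoods f(3.3 | ·): A: 0.0396588; B: 0.136675; C: 0.144928.
Posterior ∝ prior × likelihood. Numerator for A: 0.54·0.0396588 = 0.0214157.
Normalizing constant: 0.54·0.0396588 + 0.24·0.136675 + 0.22·0.144928 = 0.0861018.
P(A | observation) = 0.0214157 / 0.0861018 = 0.248726.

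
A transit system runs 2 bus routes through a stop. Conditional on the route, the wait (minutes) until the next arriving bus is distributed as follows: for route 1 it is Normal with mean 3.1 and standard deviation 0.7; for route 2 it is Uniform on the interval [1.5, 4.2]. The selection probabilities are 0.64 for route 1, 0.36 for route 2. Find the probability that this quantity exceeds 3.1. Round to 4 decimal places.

Conditional on each route, P(X > 3.1): 1: 0.5; 2: 0.407407.
By total probability, P(X > 3.1) = 0.64·0.5 + 0.36·0.407407 = 0.466667.

0.4667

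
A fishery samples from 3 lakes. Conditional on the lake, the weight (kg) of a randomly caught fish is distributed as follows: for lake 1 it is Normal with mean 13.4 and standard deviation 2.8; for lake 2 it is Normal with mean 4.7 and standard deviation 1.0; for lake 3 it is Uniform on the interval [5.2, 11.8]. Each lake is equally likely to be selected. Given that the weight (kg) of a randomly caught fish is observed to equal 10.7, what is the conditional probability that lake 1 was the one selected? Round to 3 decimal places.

0.371

Likelihoods f(10.7 | ·): 1: 0.0895032; 2: 6.07588e-09; 3: 0.151515.
Posterior ∝ prior × likelihood. Numerator for 1: 0.333333·0.0895032 = 0.0298344.
Normalizing constant: 0.333333·0.0895032 + 0.333333·6.07588e-09 + 0.333333·0.151515 = 0.0803394.
P(1 | observation) = 0.0298344 / 0.0803394 = 0.371354.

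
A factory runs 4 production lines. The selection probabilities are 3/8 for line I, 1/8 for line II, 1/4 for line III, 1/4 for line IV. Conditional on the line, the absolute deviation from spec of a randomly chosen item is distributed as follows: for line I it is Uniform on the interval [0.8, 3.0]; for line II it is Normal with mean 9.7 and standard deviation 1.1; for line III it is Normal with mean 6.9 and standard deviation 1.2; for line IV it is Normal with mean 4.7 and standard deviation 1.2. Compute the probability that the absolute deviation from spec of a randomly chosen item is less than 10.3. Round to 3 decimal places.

0.963

Conditional on each line, P(X < 10.3): I: 1; II: 0.70728; III: 0.997697; IV: 0.999998.
By total probability, P(X < 10.3) = 0.375·1 + 0.125·0.70728 + 0.25·0.997697 + 0.25·0.999998 = 0.962834.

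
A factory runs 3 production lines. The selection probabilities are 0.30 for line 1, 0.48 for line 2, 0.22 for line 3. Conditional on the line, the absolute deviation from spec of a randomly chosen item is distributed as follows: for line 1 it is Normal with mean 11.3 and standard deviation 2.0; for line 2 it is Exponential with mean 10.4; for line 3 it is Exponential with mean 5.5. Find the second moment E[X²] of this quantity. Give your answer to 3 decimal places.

156.651

For each component E[X²] = Var + (mean)², giving 1: 131.69; 2: 216.32; 3: 60.5.
Overall E[X²] = 0.3·131.69 + 0.48·216.32 + 0.22·60.5 = 156.651.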